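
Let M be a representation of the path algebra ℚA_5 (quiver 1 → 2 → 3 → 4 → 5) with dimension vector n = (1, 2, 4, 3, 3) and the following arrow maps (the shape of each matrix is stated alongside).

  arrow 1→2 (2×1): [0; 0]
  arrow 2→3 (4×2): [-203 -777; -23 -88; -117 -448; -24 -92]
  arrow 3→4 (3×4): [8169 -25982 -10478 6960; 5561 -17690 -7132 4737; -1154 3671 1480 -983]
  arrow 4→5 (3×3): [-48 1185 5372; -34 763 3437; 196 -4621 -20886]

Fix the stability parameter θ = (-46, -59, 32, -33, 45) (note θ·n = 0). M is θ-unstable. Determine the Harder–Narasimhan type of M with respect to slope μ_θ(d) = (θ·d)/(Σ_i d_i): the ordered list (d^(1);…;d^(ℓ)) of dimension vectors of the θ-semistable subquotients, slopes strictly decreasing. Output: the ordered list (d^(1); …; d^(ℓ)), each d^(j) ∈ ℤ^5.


Via rank(M_{q-1}∘⋯∘M_p): M ≅ I[1,1], I[2,5]^2, I[3,3], I[3,4], I[5,5].
μ_θ-semistable layers: μ^(1)=45; μ^(2)=32; μ^(3)=-1/2; μ^(4)=-46; μ^(5)=-59

((0, 0, 0, 0, 3); (0, 0, 1, 0, 0); (0, 0, 3, 3, 0); (1, 0, 0, 0, 0); (0, 2, 0, 0, 0))


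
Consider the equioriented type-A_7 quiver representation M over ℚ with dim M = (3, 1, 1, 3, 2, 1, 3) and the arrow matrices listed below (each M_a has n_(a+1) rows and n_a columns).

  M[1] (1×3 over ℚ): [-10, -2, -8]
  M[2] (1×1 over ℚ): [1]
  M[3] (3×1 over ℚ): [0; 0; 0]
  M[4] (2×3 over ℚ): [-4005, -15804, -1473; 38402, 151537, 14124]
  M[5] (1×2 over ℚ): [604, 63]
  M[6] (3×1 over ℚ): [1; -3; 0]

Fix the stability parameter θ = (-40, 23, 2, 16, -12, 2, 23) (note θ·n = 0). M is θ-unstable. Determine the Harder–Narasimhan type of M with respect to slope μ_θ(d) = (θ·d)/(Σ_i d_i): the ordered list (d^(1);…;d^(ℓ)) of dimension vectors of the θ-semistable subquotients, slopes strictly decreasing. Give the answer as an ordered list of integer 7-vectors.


Via rank(M_{q-1}∘⋯∘M_p): M ≅ I[1,1]^2, I[1,3], I[4,4], I[4,5], I[4,7], I[7,7]^2.
μ_θ-semistable layers: μ^(1)=23; μ^(2)=16; μ^(3)=25/2; μ^(4)=2; μ^(5)=-40

((0, 0, 0, 0, 0, 0, 3); (0, 0, 0, 1, 0, 0, 0); (0, 1, 1, 0, 0, 0, 0); (0, 0, 0, 2, 2, 1, 0); (3, 0, 0, 0, 0, 0, 0))


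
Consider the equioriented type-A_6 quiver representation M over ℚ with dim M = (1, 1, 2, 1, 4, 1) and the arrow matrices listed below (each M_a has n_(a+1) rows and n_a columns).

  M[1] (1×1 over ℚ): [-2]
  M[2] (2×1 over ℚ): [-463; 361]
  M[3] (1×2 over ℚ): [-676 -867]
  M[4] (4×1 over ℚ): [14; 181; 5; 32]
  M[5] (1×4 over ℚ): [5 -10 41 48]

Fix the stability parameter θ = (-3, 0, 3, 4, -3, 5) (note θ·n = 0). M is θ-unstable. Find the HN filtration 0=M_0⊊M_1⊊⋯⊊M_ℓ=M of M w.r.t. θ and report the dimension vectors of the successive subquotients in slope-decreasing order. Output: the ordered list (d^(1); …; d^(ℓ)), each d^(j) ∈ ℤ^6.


Barcode: M ≅ I[1,6], I[3,3], I[5,5]^3. HN layers by μ_θ (5 steps, strictly decreasing):
  μ^(1)=5; μ^(2)=3; μ^(3)=4/3; μ^(4)=0; μ^(5)=-3

((0, 0, 0, 0, 0, 1); (0, 0, 1, 0, 0, 0); (0, 0, 1, 1, 1, 0); (0, 1, 0, 0, 0, 0); (1, 0, 0, 0, 3, 0))


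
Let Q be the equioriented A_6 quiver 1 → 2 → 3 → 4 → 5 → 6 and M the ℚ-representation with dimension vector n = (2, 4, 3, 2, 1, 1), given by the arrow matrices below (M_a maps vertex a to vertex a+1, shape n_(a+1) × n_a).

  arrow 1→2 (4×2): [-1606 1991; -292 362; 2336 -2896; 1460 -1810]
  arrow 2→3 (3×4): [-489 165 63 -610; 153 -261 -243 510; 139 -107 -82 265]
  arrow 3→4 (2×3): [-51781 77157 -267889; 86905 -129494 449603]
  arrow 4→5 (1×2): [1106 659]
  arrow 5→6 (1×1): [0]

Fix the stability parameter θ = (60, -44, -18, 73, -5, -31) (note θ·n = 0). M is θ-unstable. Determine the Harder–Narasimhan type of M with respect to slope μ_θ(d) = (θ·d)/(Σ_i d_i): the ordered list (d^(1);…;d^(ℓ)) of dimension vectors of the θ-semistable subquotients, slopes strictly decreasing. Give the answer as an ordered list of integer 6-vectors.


Via rank(M_{q-1}∘⋯∘M_p): M ≅ I[1,1], I[1,5], I[2,2]^2, I[2,4], I[3,3], I[6,6].
μ_θ-semistable layers: μ^(1)=73; μ^(2)=60; μ^(3)=34; μ^(4)=-2/3; μ^(5)=-18; μ^(6)=-31; μ^(7)=-44

((0, 0, 0, 1, 0, 0); (1, 0, 0, 0, 0, 0); (0, 0, 0, 1, 1, 0); (1, 1, 1, 0, 0, 0); (0, 0, 2, 0, 0, 0); (0, 0, 0, 0, 0, 1); (0, 3, 0, 0, 0, 0))


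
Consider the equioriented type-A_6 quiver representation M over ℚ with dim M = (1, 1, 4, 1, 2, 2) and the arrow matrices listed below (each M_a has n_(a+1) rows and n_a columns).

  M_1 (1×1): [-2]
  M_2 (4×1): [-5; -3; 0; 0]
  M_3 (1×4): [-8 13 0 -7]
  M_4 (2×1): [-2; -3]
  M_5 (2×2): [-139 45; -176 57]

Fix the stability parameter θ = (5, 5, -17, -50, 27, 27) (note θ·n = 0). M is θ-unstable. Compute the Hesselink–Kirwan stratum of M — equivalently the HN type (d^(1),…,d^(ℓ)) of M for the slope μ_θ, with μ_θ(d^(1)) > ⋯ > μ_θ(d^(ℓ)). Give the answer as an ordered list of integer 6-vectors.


Via rank(M_{q-1}∘⋯∘M_p): M ≅ I[1,6], I[3,3]^3, I[5,6].
μ_θ-semistable layers: μ^(1)=27; μ^(2)=-57/4; μ^(3)=-17

((0, 0, 0, 0, 2, 2); (1, 1, 1, 1, 0, 0); (0, 0, 3, 0, 0, 0))


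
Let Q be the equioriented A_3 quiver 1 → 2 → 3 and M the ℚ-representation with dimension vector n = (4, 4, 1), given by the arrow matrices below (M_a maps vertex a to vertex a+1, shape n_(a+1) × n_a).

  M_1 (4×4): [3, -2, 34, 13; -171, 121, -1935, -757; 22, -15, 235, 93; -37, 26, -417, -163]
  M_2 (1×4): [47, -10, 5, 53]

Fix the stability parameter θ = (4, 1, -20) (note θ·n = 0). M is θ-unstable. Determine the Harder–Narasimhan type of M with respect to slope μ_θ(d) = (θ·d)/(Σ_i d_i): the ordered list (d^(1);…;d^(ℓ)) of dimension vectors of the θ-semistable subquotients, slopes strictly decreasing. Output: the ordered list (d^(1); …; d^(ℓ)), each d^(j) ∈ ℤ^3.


Interval decomposition of M: I[1,2]^3, I[1,3].
HN type (ℓ=2): μ^(1)=5/2; μ^(2)=-5

((3, 3, 0); (1, 1, 1))


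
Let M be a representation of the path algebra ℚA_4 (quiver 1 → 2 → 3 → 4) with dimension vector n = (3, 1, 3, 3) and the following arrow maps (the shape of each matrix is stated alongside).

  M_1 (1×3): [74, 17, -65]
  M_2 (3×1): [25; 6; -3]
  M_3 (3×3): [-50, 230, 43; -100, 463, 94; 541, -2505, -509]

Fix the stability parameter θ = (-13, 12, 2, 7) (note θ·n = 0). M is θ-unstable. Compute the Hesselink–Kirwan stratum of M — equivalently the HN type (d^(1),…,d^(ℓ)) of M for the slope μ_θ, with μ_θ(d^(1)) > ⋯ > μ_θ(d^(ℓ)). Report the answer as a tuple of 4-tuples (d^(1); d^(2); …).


Via rank(M_{q-1}∘⋯∘M_p): M ≅ I[1,1]^2, I[1,4], I[3,4]^2.
μ_θ-semistable layers: μ^(1)=7; μ^(2)=2; μ^(3)=-13

((0, 1, 1, 3); (0, 0, 2, 0); (3, 0, 0, 0))


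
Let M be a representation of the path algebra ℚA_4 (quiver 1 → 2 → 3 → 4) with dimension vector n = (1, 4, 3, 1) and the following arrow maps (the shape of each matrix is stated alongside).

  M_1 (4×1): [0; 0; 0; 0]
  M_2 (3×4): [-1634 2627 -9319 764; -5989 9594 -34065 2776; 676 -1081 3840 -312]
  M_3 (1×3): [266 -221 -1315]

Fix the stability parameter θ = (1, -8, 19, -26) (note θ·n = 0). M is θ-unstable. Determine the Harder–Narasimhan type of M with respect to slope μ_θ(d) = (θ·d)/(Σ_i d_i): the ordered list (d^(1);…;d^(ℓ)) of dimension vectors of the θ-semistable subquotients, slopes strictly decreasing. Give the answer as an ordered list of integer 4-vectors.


Via rank(M_{q-1}∘⋯∘M_p): M ≅ I[1,1], I[2,2], I[2,3]^2, I[2,4].
μ_θ-semistable layers: μ^(1)=19; μ^(2)=1; μ^(3)=-7/2; μ^(4)=-8

((0, 0, 2, 0); (1, 0, 0, 0); (0, 0, 1, 1); (0, 4, 0, 0))


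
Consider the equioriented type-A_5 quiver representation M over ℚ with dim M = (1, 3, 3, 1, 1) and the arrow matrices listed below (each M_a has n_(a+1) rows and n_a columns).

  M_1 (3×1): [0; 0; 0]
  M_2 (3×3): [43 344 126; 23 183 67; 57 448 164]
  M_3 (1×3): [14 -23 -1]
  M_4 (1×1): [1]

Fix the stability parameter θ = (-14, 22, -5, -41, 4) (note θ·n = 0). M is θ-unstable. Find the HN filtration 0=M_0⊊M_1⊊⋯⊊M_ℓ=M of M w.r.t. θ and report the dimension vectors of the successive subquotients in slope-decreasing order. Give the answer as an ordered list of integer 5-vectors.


Barcode: M ≅ I[1,1], I[2,3]^2, I[2,5]. HN layers by μ_θ (4 steps, strictly decreasing):
  μ^(1)=17/2; μ^(2)=4; μ^(3)=-8; μ^(4)=-14

((0, 2, 2, 0, 0); (0, 0, 0, 0, 1); (0, 1, 1, 1, 0); (1, 0, 0, 0, 0))


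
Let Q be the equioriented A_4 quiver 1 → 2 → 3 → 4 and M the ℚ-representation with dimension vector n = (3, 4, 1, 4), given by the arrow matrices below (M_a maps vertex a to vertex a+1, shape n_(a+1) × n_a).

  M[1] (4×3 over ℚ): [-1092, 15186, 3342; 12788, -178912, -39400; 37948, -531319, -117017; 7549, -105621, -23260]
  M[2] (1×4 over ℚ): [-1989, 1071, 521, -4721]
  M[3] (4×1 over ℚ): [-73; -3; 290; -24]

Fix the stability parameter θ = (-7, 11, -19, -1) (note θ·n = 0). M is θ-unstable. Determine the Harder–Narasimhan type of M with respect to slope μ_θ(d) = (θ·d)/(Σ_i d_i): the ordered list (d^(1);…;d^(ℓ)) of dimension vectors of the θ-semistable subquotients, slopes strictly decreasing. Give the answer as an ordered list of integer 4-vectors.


Interval decomposition of M: I[1,2]^2, I[1,4], I[2,2], I[4,4]^3.
HN type (ℓ=4): μ^(1)=11; μ^(2)=-1; μ^(3)=-4; μ^(4)=-7

((0, 3, 0, 0); (0, 0, 0, 4); (0, 1, 1, 0); (3, 0, 0, 0))


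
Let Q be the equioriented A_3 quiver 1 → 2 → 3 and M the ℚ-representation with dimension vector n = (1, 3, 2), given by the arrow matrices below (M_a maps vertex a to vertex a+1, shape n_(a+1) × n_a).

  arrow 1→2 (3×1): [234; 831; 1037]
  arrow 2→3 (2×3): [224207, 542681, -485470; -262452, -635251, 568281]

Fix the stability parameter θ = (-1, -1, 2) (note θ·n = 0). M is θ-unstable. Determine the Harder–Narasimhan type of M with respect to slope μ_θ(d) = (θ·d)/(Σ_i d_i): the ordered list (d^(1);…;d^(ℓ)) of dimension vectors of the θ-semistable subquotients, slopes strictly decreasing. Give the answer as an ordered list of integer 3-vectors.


Interval decomposition of M: I[1,3], I[2,2], I[2,3].
HN type (ℓ=2): μ^(1)=2; μ^(2)=-1

((0, 0, 2); (1, 3, 0))


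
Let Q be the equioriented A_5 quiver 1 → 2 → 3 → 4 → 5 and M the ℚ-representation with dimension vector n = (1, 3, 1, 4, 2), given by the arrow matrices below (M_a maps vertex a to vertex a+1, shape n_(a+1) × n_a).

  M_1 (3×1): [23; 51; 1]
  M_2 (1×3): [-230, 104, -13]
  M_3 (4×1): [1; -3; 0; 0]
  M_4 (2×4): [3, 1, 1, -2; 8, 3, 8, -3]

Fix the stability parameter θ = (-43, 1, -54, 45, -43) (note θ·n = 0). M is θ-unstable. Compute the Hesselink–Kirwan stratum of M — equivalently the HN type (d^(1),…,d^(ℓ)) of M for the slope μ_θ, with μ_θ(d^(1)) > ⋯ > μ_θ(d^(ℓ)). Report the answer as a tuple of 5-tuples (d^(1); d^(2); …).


Barcode: M ≅ I[1,5], I[2,2]^2, I[4,4]^2, I[4,5]. HN layers by μ_θ (4 steps, strictly decreasing):
  μ^(1)=45; μ^(2)=1; μ^(3)=-53/2; μ^(4)=-43

((0, 0, 0, 2, 0); (0, 2, 0, 2, 2); (0, 1, 1, 0, 0); (1, 0, 0, 0, 0))


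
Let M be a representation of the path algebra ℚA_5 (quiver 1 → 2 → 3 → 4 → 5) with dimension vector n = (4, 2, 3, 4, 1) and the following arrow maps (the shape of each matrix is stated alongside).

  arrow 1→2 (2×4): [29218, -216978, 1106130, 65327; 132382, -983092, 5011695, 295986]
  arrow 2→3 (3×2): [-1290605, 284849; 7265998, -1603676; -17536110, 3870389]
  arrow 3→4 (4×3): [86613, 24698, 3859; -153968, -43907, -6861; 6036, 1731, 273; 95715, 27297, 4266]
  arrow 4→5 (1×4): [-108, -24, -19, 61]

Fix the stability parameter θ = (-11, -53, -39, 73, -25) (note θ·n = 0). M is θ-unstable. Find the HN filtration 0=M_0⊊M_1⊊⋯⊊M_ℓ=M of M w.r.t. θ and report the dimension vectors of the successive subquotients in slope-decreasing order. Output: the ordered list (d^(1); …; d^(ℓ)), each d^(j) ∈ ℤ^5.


Via rank(M_{q-1}∘⋯∘M_p): M ≅ I[1,1]^2, I[1,4], I[1,5], I[3,3], I[4,4]^2.
μ_θ-semistable layers: μ^(1)=73; μ^(2)=24; μ^(3)=-11; μ^(4)=-103/3; μ^(5)=-39

((0, 0, 0, 3, 0); (0, 0, 0, 1, 1); (2, 0, 0, 0, 0); (2, 2, 2, 0, 0); (0, 0, 1, 0, 0))


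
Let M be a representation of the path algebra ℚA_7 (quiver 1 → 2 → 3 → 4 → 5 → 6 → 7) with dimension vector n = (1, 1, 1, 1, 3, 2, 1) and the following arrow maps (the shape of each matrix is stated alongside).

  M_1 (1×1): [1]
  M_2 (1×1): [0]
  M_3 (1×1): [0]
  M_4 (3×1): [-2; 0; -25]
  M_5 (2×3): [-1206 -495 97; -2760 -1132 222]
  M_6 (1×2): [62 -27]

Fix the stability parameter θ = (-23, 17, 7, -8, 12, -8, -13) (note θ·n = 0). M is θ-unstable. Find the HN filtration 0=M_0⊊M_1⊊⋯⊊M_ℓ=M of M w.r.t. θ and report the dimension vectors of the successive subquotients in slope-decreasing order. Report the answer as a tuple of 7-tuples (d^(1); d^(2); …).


Interval decomposition of M: I[1,2], I[3,3], I[4,7], I[5,5], I[5,6].
HN type (ℓ=7): μ^(1)=17; μ^(2)=12; μ^(3)=7; μ^(4)=2; μ^(5)=-3; μ^(6)=-8; μ^(7)=-23

((0, 1, 0, 0, 0, 0, 0); (0, 0, 0, 0, 1, 0, 0); (0, 0, 1, 0, 0, 0, 0); (0, 0, 0, 0, 1, 1, 0); (0, 0, 0, 0, 1, 1, 1); (0, 0, 0, 1, 0, 0, 0); (1, 0, 0, 0, 0, 0, 0))


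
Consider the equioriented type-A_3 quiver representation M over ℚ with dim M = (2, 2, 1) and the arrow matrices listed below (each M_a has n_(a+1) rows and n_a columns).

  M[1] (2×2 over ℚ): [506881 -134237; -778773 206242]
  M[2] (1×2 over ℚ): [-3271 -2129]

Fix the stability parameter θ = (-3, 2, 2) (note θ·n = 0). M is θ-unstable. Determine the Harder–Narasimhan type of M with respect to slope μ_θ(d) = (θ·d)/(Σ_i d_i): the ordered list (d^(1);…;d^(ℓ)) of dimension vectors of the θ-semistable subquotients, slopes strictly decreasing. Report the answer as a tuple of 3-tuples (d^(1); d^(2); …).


Via rank(M_{q-1}∘⋯∘M_p): M ≅ I[1,2], I[1,3].
μ_θ-semistable layers: μ^(1)=2; μ^(2)=-3

((0, 2, 1); (2, 0, 0))


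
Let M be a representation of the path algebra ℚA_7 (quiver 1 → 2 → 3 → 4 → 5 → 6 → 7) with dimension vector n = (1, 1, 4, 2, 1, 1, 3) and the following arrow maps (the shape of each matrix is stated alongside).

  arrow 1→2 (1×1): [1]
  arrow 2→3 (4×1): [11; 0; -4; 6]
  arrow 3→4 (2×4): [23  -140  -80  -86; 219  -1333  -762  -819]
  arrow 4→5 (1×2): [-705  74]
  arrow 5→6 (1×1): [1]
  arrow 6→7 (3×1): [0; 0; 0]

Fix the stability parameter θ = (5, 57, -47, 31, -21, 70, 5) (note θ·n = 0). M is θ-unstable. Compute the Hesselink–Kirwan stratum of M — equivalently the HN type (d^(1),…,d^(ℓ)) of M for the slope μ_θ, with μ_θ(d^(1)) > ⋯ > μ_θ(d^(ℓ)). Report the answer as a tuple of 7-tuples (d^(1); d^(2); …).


Interval decomposition of M: I[1,6], I[3,3]^2, I[3,4], I[7,7]^3.
HN type (ℓ=4): μ^(1)=70; μ^(2)=31; μ^(3)=5; μ^(4)=-47

((0, 0, 0, 0, 0, 1, 0); (0, 0, 0, 1, 0, 0, 0); (1, 1, 1, 1, 1, 0, 3); (0, 0, 3, 0, 0, 0, 0))


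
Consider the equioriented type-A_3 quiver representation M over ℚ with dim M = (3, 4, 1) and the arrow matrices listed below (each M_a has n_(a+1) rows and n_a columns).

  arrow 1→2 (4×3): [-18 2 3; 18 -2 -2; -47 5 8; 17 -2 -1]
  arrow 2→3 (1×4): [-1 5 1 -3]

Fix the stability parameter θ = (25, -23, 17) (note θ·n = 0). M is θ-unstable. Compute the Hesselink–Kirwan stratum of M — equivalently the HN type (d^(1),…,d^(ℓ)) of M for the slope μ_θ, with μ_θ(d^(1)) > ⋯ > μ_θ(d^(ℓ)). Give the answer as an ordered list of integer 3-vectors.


Barcode: M ≅ I[1,2]^2, I[1,3], I[2,2]. HN layers by μ_θ (3 steps, strictly decreasing):
  μ^(1)=17; μ^(2)=1; μ^(3)=-23

((0, 0, 1); (3, 3, 0); (0, 1, 0))


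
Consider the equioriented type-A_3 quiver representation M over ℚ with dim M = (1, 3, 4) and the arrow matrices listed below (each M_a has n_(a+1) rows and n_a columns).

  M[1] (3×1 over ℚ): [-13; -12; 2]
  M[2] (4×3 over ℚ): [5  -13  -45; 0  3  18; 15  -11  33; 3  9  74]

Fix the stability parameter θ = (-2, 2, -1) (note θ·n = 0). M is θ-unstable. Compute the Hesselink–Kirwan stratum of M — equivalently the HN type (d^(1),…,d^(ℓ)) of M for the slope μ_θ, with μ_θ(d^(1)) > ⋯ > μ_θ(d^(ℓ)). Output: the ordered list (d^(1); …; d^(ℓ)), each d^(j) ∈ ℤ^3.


Barcode: M ≅ I[1,3], I[2,3]^2, I[3,3]. HN layers by μ_θ (3 steps, strictly decreasing):
  μ^(1)=1/2; μ^(2)=-1; μ^(3)=-2

((0, 3, 3); (0, 0, 1); (1, 0, 0))


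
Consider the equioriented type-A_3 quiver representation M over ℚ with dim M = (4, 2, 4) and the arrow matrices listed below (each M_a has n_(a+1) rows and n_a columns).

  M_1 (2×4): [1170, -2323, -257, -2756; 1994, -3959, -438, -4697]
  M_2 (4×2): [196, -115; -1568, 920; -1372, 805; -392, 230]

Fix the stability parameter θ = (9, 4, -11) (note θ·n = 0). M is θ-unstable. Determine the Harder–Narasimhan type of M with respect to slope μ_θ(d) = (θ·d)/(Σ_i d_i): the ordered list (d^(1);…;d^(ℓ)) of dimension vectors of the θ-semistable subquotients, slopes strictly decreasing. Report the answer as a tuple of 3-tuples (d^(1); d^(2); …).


Via rank(M_{q-1}∘⋯∘M_p): M ≅ I[1,1]^2, I[1,2], I[1,3], I[3,3]^3.
μ_θ-semistable layers: μ^(1)=9; μ^(2)=13/2; μ^(3)=2/3; μ^(4)=-11

((2, 0, 0); (1, 1, 0); (1, 1, 1); (0, 0, 3))


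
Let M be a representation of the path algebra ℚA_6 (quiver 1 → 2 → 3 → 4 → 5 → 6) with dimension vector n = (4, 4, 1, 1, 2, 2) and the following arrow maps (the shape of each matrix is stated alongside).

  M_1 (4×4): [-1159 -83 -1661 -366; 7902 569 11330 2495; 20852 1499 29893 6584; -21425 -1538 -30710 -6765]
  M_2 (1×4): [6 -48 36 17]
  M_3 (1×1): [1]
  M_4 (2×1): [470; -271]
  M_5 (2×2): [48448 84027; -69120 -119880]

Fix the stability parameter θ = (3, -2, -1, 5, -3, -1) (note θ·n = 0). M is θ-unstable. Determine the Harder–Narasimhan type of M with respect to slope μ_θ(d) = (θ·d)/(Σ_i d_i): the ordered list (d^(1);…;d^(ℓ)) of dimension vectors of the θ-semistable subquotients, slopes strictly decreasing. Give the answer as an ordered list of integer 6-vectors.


Interval decomposition of M: I[1,2]^3, I[1,6], I[5,5], I[6,6].
HN type (ℓ=5): μ^(1)=1/2; μ^(2)=1/3; μ^(3)=0; μ^(4)=-1; μ^(5)=-3

((3, 3, 0, 0, 0, 0); (0, 0, 0, 1, 1, 1); (1, 1, 1, 0, 0, 0); (0, 0, 0, 0, 0, 1); (0, 0, 0, 0, 1, 0))


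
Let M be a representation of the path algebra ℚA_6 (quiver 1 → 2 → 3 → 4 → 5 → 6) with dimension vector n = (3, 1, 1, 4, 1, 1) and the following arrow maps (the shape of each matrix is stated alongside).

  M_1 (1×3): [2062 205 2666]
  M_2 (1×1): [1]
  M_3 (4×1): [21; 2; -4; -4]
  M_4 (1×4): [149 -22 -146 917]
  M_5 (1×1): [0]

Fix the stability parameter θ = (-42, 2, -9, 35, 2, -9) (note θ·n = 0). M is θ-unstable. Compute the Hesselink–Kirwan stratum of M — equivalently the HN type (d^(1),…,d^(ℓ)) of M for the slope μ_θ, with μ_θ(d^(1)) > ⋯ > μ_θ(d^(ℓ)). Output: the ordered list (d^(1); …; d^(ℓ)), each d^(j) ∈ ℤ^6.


Via rank(M_{q-1}∘⋯∘M_p): M ≅ I[1,1]^2, I[1,5], I[4,4]^3, I[6,6].
μ_θ-semistable layers: μ^(1)=35; μ^(2)=37/2; μ^(3)=-7/2; μ^(4)=-9; μ^(5)=-42

((0, 0, 0, 3, 0, 0); (0, 0, 0, 1, 1, 0); (0, 1, 1, 0, 0, 0); (0, 0, 0, 0, 0, 1); (3, 0, 0, 0, 0, 0))


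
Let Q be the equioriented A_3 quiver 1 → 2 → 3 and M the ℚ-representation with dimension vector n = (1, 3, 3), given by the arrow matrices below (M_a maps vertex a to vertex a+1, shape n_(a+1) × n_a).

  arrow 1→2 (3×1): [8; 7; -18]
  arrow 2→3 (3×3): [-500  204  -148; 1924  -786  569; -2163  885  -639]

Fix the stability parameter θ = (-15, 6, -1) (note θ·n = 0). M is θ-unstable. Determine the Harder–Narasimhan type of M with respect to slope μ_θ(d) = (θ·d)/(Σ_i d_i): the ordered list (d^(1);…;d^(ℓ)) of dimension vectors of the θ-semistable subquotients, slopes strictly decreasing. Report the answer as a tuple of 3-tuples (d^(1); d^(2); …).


Via rank(M_{q-1}∘⋯∘M_p): M ≅ I[1,3], I[2,2], I[2,3], I[3,3].
μ_θ-semistable layers: μ^(1)=6; μ^(2)=5/2; μ^(3)=-1; μ^(4)=-15

((0, 1, 0); (0, 2, 2); (0, 0, 1); (1, 0, 0))


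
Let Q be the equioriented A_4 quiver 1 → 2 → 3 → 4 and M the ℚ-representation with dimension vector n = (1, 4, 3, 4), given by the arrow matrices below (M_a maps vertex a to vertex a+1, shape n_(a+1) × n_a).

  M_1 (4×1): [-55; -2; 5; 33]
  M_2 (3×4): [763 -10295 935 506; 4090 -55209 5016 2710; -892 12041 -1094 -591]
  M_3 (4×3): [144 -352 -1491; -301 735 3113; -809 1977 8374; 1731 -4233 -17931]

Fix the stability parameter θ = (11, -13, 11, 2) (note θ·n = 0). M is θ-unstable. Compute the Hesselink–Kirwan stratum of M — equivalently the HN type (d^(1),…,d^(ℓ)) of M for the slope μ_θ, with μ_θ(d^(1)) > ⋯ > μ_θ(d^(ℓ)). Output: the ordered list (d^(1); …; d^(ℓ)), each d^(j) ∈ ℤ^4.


Barcode: M ≅ I[1,4], I[2,2], I[2,4]^2, I[4,4]. HN layers by μ_θ (4 steps, strictly decreasing):
  μ^(1)=13/2; μ^(2)=2; μ^(3)=-1; μ^(4)=-13

((0, 0, 3, 3); (0, 0, 0, 1); (1, 1, 0, 0); (0, 3, 0, 0))


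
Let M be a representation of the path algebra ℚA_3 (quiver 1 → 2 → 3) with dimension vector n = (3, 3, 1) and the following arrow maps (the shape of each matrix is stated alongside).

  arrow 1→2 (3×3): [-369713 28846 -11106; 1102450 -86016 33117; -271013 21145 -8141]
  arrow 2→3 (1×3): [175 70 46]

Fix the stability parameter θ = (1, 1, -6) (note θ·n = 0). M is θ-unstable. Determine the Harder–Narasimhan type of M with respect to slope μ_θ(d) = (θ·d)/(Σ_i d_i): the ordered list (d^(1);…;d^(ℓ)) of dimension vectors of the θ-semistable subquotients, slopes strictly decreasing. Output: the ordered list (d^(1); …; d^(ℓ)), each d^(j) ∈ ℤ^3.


Via rank(M_{q-1}∘⋯∘M_p): M ≅ I[1,2]^2, I[1,3].
μ_θ-semistable layers: μ^(1)=1; μ^(2)=-4/3

((2, 2, 0); (1, 1, 1))


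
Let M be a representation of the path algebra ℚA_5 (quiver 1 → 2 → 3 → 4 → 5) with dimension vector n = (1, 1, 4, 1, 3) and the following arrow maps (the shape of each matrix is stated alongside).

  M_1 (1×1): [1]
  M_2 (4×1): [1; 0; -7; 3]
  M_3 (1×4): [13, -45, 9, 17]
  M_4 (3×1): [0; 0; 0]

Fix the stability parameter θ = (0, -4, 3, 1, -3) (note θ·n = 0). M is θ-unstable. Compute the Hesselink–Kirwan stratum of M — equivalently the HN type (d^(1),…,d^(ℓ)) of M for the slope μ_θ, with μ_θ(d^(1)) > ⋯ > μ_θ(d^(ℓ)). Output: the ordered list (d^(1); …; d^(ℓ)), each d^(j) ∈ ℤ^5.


Interval decomposition of M: I[1,4], I[3,3]^3, I[5,5]^3.
HN type (ℓ=4): μ^(1)=3; μ^(2)=2; μ^(3)=-2; μ^(4)=-3

((0, 0, 3, 0, 0); (0, 0, 1, 1, 0); (1, 1, 0, 0, 0); (0, 0, 0, 0, 3))


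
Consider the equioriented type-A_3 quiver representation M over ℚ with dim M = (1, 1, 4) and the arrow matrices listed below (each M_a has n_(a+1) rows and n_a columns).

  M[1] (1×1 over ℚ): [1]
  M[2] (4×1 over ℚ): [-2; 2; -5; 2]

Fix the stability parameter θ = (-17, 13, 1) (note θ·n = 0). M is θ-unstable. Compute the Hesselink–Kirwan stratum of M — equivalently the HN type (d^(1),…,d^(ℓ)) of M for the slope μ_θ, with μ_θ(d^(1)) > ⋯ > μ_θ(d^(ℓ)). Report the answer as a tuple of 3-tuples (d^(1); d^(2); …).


Barcode: M ≅ I[1,3], I[3,3]^3. HN layers by μ_θ (3 steps, strictly decreasing):
  μ^(1)=7; μ^(2)=1; μ^(3)=-17

((0, 1, 1); (0, 0, 3); (1, 0, 0))


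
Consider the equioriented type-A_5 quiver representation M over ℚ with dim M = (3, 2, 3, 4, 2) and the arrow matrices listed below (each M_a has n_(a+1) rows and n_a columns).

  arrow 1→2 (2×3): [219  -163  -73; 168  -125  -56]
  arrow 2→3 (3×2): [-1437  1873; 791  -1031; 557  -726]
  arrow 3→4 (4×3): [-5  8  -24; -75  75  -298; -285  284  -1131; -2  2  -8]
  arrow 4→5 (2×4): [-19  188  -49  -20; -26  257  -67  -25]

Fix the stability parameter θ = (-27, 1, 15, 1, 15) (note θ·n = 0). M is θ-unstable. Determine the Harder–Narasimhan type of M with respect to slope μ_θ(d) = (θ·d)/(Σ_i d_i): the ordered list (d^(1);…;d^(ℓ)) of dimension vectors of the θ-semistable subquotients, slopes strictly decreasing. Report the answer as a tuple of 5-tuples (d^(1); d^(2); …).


Interval decomposition of M: I[1,1], I[1,5]^2, I[3,4], I[4,4].
HN type (ℓ=4): μ^(1)=15; μ^(2)=8; μ^(3)=1; μ^(4)=-27

((0, 0, 0, 0, 2); (0, 0, 3, 3, 0); (0, 2, 0, 1, 0); (3, 0, 0, 0, 0))


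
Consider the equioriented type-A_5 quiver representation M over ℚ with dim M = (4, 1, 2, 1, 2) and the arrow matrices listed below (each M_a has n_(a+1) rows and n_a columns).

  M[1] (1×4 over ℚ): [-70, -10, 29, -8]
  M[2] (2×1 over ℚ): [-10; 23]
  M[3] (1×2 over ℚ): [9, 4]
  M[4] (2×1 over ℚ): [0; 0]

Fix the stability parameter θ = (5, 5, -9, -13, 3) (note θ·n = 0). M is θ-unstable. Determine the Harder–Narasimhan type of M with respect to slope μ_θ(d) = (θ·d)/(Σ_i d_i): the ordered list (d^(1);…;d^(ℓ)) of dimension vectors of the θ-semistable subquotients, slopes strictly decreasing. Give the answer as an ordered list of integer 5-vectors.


Barcode: M ≅ I[1,1]^3, I[1,4], I[3,3], I[5,5]^2. HN layers by μ_θ (4 steps, strictly decreasing):
  μ^(1)=5; μ^(2)=3; μ^(3)=-3; μ^(4)=-9

((3, 0, 0, 0, 0); (0, 0, 0, 0, 2); (1, 1, 1, 1, 0); (0, 0, 1, 0, 0))


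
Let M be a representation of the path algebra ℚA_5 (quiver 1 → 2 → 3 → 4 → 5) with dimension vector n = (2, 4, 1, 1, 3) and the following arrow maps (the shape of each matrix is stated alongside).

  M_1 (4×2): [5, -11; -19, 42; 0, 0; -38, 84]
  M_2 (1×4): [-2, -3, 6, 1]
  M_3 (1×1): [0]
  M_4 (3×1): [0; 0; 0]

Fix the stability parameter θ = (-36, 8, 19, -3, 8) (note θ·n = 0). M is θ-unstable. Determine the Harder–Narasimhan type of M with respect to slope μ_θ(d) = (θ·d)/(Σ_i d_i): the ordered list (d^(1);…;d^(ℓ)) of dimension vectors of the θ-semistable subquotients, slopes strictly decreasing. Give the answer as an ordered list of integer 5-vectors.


Interval decomposition of M: I[1,2], I[1,3], I[2,2]^2, I[4,4], I[5,5]^3.
HN type (ℓ=4): μ^(1)=19; μ^(2)=8; μ^(3)=-3; μ^(4)=-36

((0, 0, 1, 0, 0); (0, 4, 0, 0, 3); (0, 0, 0, 1, 0); (2, 0, 0, 0, 0))


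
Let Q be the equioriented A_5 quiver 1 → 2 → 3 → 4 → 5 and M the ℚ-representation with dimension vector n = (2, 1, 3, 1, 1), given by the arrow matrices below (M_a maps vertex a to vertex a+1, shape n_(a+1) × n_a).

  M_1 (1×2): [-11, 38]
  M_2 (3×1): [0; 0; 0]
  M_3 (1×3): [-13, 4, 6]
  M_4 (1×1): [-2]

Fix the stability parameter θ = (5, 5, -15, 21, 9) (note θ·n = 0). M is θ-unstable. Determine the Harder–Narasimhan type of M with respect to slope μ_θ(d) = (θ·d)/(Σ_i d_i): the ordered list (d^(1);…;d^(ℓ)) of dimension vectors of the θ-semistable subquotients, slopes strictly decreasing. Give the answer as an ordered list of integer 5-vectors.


Interval decomposition of M: I[1,1], I[1,2], I[3,3]^2, I[3,5].
HN type (ℓ=3): μ^(1)=15; μ^(2)=5; μ^(3)=-15

((0, 0, 0, 1, 1); (2, 1, 0, 0, 0); (0, 0, 3, 0, 0))


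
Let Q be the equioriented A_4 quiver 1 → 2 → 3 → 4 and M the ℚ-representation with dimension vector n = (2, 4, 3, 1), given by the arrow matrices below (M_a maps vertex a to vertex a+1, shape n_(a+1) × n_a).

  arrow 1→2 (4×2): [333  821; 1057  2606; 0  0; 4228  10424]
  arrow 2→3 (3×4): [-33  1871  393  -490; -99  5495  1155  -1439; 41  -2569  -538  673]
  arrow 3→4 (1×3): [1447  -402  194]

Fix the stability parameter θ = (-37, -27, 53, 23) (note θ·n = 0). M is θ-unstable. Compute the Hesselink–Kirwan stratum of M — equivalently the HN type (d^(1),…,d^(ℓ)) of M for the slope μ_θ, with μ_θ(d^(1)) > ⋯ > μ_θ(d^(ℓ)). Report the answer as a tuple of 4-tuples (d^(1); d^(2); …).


Barcode: M ≅ I[1,3], I[1,4], I[2,2], I[2,3]. HN layers by μ_θ (4 steps, strictly decreasing):
  μ^(1)=53; μ^(2)=38; μ^(3)=-27; μ^(4)=-37

((0, 0, 2, 0); (0, 0, 1, 1); (0, 4, 0, 0); (2, 0, 0, 0))


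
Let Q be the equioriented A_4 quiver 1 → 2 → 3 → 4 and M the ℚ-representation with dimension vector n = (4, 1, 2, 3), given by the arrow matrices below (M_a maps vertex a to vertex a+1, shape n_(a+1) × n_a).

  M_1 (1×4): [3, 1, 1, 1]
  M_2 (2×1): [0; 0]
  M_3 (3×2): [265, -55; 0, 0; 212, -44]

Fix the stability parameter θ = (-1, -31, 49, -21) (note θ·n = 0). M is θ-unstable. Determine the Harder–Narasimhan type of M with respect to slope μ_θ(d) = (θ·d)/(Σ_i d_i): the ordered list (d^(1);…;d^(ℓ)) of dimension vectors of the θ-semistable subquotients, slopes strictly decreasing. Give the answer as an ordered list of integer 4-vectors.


Via rank(M_{q-1}∘⋯∘M_p): M ≅ I[1,1]^3, I[1,2], I[3,3], I[3,4], I[4,4]^2.
μ_θ-semistable layers: μ^(1)=49; μ^(2)=14; μ^(3)=-1; μ^(4)=-16; μ^(5)=-21

((0, 0, 1, 0); (0, 0, 1, 1); (3, 0, 0, 0); (1, 1, 0, 0); (0, 0, 0, 2))


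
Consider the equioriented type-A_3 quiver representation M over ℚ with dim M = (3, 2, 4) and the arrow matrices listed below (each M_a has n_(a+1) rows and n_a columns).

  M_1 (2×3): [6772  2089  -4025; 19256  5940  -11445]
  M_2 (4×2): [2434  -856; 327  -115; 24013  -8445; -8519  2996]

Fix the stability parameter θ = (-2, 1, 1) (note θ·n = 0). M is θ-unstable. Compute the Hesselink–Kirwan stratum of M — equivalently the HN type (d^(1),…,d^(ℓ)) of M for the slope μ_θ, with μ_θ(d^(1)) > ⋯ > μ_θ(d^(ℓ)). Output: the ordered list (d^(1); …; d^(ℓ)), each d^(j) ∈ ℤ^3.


Interval decomposition of M: I[1,1], I[1,3]^2, I[3,3]^2.
HN type (ℓ=2): μ^(1)=1; μ^(2)=-2

((0, 2, 4); (3, 0, 0))


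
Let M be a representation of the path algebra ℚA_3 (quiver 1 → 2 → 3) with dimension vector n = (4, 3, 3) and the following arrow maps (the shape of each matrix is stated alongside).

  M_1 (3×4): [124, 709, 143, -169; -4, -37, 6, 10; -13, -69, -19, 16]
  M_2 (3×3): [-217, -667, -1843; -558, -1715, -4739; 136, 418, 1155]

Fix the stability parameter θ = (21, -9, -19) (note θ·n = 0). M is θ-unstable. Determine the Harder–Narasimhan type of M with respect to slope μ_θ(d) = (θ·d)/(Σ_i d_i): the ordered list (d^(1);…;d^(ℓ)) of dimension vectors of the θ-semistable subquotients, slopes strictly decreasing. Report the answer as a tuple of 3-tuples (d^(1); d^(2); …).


Via rank(M_{q-1}∘⋯∘M_p): M ≅ I[1,1], I[1,3]^3.
μ_θ-semistable layers: μ^(1)=21; μ^(2)=-7/3

((1, 0, 0); (3, 3, 3))


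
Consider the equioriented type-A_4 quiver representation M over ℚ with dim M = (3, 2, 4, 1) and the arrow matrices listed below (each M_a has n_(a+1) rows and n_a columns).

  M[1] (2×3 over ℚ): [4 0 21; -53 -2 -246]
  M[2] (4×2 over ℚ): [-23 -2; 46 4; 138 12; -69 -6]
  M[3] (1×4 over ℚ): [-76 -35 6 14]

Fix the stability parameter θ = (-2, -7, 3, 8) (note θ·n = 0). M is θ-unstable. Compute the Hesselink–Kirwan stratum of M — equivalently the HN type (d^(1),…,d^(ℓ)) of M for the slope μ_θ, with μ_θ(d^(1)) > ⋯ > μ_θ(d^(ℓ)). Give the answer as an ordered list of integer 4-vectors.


Barcode: M ≅ I[1,1], I[1,2], I[1,3], I[3,3]^2, I[3,4]. HN layers by μ_θ (4 steps, strictly decreasing):
  μ^(1)=8; μ^(2)=3; μ^(3)=-2; μ^(4)=-9/2

((0, 0, 0, 1); (0, 0, 4, 0); (1, 0, 0, 0); (2, 2, 0, 0))


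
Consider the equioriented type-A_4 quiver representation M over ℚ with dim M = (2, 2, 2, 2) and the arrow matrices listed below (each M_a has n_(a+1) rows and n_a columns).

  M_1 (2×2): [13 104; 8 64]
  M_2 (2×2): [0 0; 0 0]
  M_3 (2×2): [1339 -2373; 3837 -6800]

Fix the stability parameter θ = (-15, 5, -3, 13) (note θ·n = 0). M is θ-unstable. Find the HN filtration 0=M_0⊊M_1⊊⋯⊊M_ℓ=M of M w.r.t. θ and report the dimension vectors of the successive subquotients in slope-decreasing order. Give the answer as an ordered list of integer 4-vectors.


Barcode: M ≅ I[1,1], I[1,2], I[2,2], I[3,4]^2. HN layers by μ_θ (4 steps, strictly decreasing):
  μ^(1)=13; μ^(2)=5; μ^(3)=-3; μ^(4)=-15

((0, 0, 0, 2); (0, 2, 0, 0); (0, 0, 2, 0); (2, 0, 0, 0))


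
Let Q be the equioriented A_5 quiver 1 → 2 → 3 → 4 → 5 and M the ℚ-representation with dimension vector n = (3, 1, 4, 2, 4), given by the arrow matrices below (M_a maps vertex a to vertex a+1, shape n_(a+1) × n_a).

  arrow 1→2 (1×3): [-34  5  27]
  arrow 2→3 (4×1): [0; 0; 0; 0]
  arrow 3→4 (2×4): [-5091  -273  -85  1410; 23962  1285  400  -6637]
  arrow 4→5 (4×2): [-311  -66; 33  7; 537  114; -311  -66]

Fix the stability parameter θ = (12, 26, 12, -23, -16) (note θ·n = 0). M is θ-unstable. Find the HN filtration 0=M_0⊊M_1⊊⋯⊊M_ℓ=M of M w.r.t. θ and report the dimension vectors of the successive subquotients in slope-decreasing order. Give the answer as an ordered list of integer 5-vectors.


Via rank(M_{q-1}∘⋯∘M_p): M ≅ I[1,1]^2, I[1,2], I[3,3]^2, I[3,5]^2, I[5,5]^2.
μ_θ-semistable layers: μ^(1)=26; μ^(2)=12; μ^(3)=-9; μ^(4)=-16

((0, 1, 0, 0, 0); (3, 0, 2, 0, 0); (0, 0, 2, 2, 2); (0, 0, 0, 0, 2))


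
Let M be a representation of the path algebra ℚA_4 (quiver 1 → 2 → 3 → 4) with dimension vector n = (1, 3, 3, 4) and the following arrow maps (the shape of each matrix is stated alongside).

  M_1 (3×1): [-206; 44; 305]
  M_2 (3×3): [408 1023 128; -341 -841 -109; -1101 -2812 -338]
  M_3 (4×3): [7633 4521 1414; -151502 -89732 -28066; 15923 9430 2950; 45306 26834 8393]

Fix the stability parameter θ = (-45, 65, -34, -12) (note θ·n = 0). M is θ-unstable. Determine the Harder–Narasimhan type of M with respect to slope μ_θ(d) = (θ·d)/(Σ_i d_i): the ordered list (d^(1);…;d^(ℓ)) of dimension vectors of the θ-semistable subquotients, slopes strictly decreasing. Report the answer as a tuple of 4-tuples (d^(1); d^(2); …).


Interval decomposition of M: I[1,4], I[2,4]^2, I[4,4].
HN type (ℓ=3): μ^(1)=19/3; μ^(2)=-12; μ^(3)=-45

((0, 3, 3, 3); (0, 0, 0, 1); (1, 0, 0, 0))


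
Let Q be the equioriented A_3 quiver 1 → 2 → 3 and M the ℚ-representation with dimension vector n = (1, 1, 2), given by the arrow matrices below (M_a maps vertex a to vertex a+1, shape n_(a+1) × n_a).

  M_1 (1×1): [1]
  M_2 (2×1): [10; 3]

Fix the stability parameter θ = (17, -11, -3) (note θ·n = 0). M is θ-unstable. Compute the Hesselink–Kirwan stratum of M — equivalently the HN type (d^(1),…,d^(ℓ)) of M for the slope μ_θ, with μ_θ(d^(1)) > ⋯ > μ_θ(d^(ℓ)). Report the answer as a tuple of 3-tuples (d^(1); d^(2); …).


Barcode: M ≅ I[1,3], I[3,3]. HN layers by μ_θ (2 steps, strictly decreasing):
  μ^(1)=1; μ^(2)=-3

((1, 1, 1); (0, 0, 1))


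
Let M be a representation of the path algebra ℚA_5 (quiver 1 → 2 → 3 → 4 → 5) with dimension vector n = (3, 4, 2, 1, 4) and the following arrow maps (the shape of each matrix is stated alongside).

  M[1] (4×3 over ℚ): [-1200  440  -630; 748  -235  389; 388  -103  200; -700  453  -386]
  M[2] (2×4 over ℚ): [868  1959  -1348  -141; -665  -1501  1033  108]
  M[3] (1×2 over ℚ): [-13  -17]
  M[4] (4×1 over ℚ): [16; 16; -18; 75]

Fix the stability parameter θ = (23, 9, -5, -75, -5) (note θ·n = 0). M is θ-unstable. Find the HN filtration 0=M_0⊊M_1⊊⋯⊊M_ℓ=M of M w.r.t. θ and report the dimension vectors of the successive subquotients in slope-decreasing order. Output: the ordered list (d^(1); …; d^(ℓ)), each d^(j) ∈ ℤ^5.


Barcode: M ≅ I[1,1], I[1,3], I[1,5], I[2,2]^2, I[5,5]^3. HN layers by μ_θ (4 steps, strictly decreasing):
  μ^(1)=23; μ^(2)=9; μ^(3)=-5; μ^(4)=-12

((1, 0, 0, 0, 0); (1, 3, 1, 0, 0); (0, 0, 0, 0, 4); (1, 1, 1, 1, 0))


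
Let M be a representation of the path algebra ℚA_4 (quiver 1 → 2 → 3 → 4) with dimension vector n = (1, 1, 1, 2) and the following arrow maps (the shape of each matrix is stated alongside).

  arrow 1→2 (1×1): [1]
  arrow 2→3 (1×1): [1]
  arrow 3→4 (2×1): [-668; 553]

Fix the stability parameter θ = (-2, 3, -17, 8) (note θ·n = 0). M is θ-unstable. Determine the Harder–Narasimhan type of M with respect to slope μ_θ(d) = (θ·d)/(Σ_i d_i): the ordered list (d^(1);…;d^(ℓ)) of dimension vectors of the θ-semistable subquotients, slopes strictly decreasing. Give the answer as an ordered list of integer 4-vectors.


Via rank(M_{q-1}∘⋯∘M_p): M ≅ I[1,4], I[4,4].
μ_θ-semistable layers: μ^(1)=8; μ^(2)=-16/3

((0, 0, 0, 2); (1, 1, 1, 0))


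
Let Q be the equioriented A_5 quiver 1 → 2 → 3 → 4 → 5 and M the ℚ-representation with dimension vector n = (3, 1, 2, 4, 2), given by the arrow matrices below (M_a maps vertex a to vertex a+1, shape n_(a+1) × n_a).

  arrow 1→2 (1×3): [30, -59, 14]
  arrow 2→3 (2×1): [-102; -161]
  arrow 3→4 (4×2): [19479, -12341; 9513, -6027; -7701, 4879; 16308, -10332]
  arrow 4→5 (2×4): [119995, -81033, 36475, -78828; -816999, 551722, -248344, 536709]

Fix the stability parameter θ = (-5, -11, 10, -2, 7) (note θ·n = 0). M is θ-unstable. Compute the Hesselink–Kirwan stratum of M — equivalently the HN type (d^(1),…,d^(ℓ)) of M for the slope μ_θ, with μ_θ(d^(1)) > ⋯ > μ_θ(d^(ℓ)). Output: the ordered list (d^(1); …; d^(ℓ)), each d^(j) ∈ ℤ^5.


Interval decomposition of M: I[1,1]^2, I[1,5], I[3,3], I[4,4]^2, I[4,5].
HN type (ℓ=6): μ^(1)=10; μ^(2)=7; μ^(3)=4; μ^(4)=-2; μ^(5)=-5; μ^(6)=-8

((0, 0, 1, 0, 0); (0, 0, 0, 0, 2); (0, 0, 1, 1, 0); (0, 0, 0, 3, 0); (2, 0, 0, 0, 0); (1, 1, 0, 0, 0))


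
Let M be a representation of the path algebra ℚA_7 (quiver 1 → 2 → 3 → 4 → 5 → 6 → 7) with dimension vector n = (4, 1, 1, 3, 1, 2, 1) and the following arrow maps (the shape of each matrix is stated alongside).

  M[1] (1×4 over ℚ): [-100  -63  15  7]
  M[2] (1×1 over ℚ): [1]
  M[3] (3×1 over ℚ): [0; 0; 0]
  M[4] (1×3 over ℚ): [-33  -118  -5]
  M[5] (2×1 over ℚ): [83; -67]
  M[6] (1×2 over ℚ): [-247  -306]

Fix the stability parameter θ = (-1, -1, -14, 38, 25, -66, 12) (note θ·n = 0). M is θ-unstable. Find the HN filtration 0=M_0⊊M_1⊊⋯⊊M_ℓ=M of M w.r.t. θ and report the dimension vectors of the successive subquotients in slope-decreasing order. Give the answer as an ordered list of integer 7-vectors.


Via rank(M_{q-1}∘⋯∘M_p): M ≅ I[1,1]^3, I[1,3], I[4,4]^2, I[4,7], I[6,6].
μ_θ-semistable layers: μ^(1)=38; μ^(2)=12; μ^(3)=-1; μ^(4)=-16/3; μ^(5)=-66

((0, 0, 0, 2, 0, 0, 0); (0, 0, 0, 0, 0, 0, 1); (3, 0, 0, 1, 1, 1, 0); (1, 1, 1, 0, 0, 0, 0); (0, 0, 0, 0, 0, 1, 0))


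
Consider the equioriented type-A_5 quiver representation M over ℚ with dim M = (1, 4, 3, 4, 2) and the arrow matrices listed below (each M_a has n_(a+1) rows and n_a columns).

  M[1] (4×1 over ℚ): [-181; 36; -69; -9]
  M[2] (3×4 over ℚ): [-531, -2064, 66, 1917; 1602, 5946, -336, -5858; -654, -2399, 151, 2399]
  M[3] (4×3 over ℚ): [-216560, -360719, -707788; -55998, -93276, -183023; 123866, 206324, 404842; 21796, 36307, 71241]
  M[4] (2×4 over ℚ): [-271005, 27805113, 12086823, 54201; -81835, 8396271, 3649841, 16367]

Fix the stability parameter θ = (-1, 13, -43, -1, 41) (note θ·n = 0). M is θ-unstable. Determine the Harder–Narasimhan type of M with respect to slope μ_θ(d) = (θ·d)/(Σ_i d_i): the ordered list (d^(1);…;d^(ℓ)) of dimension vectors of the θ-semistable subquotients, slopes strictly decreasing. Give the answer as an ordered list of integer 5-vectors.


Interval decomposition of M: I[1,2], I[2,4]^2, I[2,5], I[4,4], I[5,5].
HN type (ℓ=4): μ^(1)=41; μ^(2)=13; μ^(3)=-1; μ^(4)=-15

((0, 0, 0, 0, 2); (0, 1, 0, 0, 0); (1, 0, 0, 4, 0); (0, 3, 3, 0, 0))


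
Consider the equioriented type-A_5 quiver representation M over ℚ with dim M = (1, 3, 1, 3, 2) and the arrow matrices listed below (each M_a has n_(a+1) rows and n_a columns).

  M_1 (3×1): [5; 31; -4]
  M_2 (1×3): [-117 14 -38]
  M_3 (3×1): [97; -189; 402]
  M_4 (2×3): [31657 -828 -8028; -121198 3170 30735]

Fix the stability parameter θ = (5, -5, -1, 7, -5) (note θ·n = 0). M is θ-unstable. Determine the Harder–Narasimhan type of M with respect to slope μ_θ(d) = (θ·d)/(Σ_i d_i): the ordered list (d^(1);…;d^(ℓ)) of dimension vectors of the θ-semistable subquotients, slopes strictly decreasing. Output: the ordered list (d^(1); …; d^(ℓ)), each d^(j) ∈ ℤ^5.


Barcode: M ≅ I[1,5], I[2,2]^2, I[4,4], I[4,5]. HN layers by μ_θ (4 steps, strictly decreasing):
  μ^(1)=7; μ^(2)=1; μ^(3)=-1/3; μ^(4)=-5

((0, 0, 0, 1, 0); (0, 0, 0, 2, 2); (1, 1, 1, 0, 0); (0, 2, 0, 0, 0))
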